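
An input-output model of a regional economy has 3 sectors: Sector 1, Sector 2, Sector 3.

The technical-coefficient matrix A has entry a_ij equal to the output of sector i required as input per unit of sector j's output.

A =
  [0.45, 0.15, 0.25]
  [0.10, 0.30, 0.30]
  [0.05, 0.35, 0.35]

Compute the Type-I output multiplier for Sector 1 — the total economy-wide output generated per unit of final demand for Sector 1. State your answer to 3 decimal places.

m_1 = 3.067

I − A =
  [   0.55    -0.15    -0.25]
  [  -0.10     0.70    -0.30]
  [  -0.05    -0.35     0.65]
Cofactors of I−A, C_ij = (−1)^(i+j)·(minor ij) (rows/columns in the sector order above):
  C_11 = (0.70)(0.65) − (-0.30)(-0.35) = 0.3500
  C_12 = −[(-0.10)(0.65) − (-0.30)(-0.05)] = 0.0800
  C_13 = (-0.10)(-0.35) − (0.70)(-0.05) = 0.0700
  C_21 = −[(-0.15)(0.65) − (-0.25)(-0.35)] = 0.1850
  C_22 = (0.55)(0.65) − (-0.25)(-0.05) = 0.3450
  C_23 = −[(0.55)(-0.35) − (-0.15)(-0.05)] = 0.2000
  C_31 = (-0.15)(-0.30) − (-0.25)(0.70) = 0.2200
  C_32 = −[(0.55)(-0.30) − (-0.25)(-0.10)] = 0.1900
  C_33 = (0.55)(0.70) − (-0.15)(-0.10) = 0.3700
det(I−A) = Σ_j (I−A)_1j·C_1j = (0.55)(0.3500) + (-0.15)(0.0800) + (-0.25)(0.0700) = 0.1630
adj(I−A) = Cᵀ =
  [ 0.3500   0.1850   0.2200]
  [ 0.0800   0.3450   0.1900]
  [ 0.0700   0.2000   0.3700]
(I − A)⁻¹ = adj(I−A) / det(I−A) ≈
  [   2.1472     1.1350     1.3497]
  [   0.4908     2.1166     1.1656]
  [   0.4294     1.2270     2.2699]
The output multiplier for sector j is the column-j sum of the Leontief inverse (I − A)⁻¹ = adj(I−A) / det(I−A).
Column 1 of adj(I−A): (0.3500, 0.0800, 0.0700); det(I−A) = 0.1630.
m_1 = (0.3500 + 0.0800 + 0.0700) / 0.1630 = 0.50 / 0.1630 ≈ 3.067.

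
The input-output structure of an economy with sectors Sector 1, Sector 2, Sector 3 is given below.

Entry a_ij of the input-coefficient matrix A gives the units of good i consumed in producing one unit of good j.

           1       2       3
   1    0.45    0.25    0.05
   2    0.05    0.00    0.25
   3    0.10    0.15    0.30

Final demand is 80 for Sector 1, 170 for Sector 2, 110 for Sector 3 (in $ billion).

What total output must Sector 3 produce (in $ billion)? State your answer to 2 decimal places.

I − A =
  [   0.55    -0.25    -0.05]
  [  -0.05     1.00    -0.25]
  [  -0.10    -0.15     0.70]
Cofactors of I−A, C_ij = (−1)^(i+j)·(minor ij) (rows/columns in the sector order above):
  C_11 = (1.00)(0.70) − (-0.25)(-0.15) = 0.6625
  C_12 = −[(-0.05)(0.70) − (-0.25)(-0.10)] = 0.0600
  C_13 = (-0.05)(-0.15) − (1.00)(-0.10) = 0.1075
  C_21 = −[(-0.25)(0.70) − (-0.05)(-0.15)] = 0.1825
  C_22 = (0.55)(0.70) − (-0.05)(-0.10) = 0.3800
  C_23 = −[(0.55)(-0.15) − (-0.25)(-0.10)] = 0.1075
  C_31 = (-0.25)(-0.25) − (-0.05)(1.00) = 0.1125
  C_32 = −[(0.55)(-0.25) − (-0.05)(-0.05)] = 0.1400
  C_33 = (0.55)(1.00) − (-0.25)(-0.05) = 0.5375
det(I−A) = Σ_j (I−A)_1j·C_1j = (0.55)(0.6625) + (-0.25)(0.0600) + (-0.05)(0.1075) = 0.3440
adj(I−A) = Cᵀ =
  [ 0.6625   0.1825   0.1125]
  [ 0.0600   0.3800   0.1400]
  [ 0.1075   0.1075   0.5375]
(I − A)⁻¹ = adj(I−A) / det(I−A) ≈
  [   1.9259     0.5305     0.3270]
  [   0.1744     1.1047     0.4070]
  [   0.3125     0.3125     1.5625]
x = (I − A)⁻¹ d = adj(I−A)·d / det(I−A), with det(I−A) = 0.3440:
  x_1 = (0.6625·80 + 0.1825·170 + 0.1125·110) / 0.3440 = 96.40 / 0.3440 ≈ 280.23
  x_2 = (0.0600·80 + 0.3800·170 + 0.1400·110) / 0.3440 = 84.80 / 0.3440 ≈ 246.51
  x_3 = (0.1075·80 + 0.1075·170 + 0.5375·110) / 0.3440 = 86.00 / 0.3440 = 250.00

x_3 = 250.00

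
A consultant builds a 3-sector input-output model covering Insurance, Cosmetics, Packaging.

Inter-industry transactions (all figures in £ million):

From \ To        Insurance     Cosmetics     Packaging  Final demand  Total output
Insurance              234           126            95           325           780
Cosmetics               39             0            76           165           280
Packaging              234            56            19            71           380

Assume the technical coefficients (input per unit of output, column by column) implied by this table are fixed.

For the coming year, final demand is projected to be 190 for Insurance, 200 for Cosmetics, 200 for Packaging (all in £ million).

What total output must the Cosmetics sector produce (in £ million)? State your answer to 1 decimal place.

Technical coefficients a_ij = z_ij / X_j:
  a_11 = 234/780 = 0.30, a_21 = 39/780 = 0.05, a_31 = 234/780 = 0.30
  a_12 = 126/280 = 0.45, a_22 = 0/280 = 0.00, a_32 = 56/280 = 0.20
  a_13 = 95/380 = 0.25, a_23 = 76/380 = 0.20, a_33 = 19/380 = 0.05
I − A =
  [   0.70    -0.45    -0.25]
  [  -0.05     1.00    -0.20]
  [  -0.30    -0.20     0.95]
Cofactors of I−A, C_ij = (−1)^(i+j)·(minor ij) (rows/columns in the sector order above):
  C_11 = (1.00)(0.95) − (-0.20)(-0.20) = 0.9100
  C_12 = −[(-0.05)(0.95) − (-0.20)(-0.30)] = 0.1075
  C_13 = (-0.05)(-0.20) − (1.00)(-0.30) = 0.3100
  C_21 = −[(-0.45)(0.95) − (-0.25)(-0.20)] = 0.4775
  C_22 = (0.70)(0.95) − (-0.25)(-0.30) = 0.5900
  C_23 = −[(0.70)(-0.20) − (-0.45)(-0.30)] = 0.2750
  C_31 = (-0.45)(-0.20) − (-0.25)(1.00) = 0.3400
  C_32 = −[(0.70)(-0.20) − (-0.25)(-0.05)] = 0.1525
  C_33 = (0.70)(1.00) − (-0.45)(-0.05) = 0.6775
det(I−A) = Σ_j (I−A)_1j·C_1j = (0.70)(0.9100) + (-0.45)(0.1075) + (-0.25)(0.3100) = 0.511125
adj(I−A) = Cᵀ =
  [ 0.9100   0.4775   0.3400]
  [ 0.1075   0.5900   0.1525]
  [ 0.3100   0.2750   0.6775]
(I − A)⁻¹ = adj(I−A) / det(I−A) ≈
  [   1.7804     0.9342     0.6652]
  [   0.2103     1.1543     0.2984]
  [   0.6065     0.5380     1.3255]
x = (I − A)⁻¹ d = adj(I−A)·d / det(I−A), with det(I−A) = 0.511125:
  x_1 = (0.9100·190 + 0.4775·200 + 0.3400·200) / 0.511125 = 336.40 / 0.511125 ≈ 658.2
  x_2 = (0.1075·190 + 0.5900·200 + 0.1525·200) / 0.511125 = 168.925 / 0.511125 ≈ 330.5
  x_3 = (0.3100·190 + 0.2750·200 + 0.6775·200) / 0.511125 = 249.40 / 0.511125 ≈ 487.9

x_2 = 330.5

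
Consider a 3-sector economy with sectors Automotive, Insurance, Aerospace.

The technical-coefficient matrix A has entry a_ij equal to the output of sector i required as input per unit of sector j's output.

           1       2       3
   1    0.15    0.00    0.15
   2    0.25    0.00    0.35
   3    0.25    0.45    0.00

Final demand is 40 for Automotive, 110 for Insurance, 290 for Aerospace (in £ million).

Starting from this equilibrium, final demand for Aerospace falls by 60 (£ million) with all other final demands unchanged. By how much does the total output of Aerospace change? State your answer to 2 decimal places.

Δx_3 = -77.07

I − A =
  [   0.85     0.00    -0.15]
  [  -0.25     1.00    -0.35]
  [  -0.25    -0.45     1.00]
Cofactors of I−A, C_ij = (−1)^(i+j)·(minor ij) (rows/columns in the sector order above):
  C_11 = (1.00)(1.00) − (-0.35)(-0.45) = 0.8425
  C_12 = −[(-0.25)(1.00) − (-0.35)(-0.25)] = 0.3375
  C_13 = (-0.25)(-0.45) − (1.00)(-0.25) = 0.3625
  C_21 = −[(0.00)(1.00) − (-0.15)(-0.45)] = 0.0675
  C_22 = (0.85)(1.00) − (-0.15)(-0.25) = 0.8125
  C_23 = −[(0.85)(-0.45) − (0.00)(-0.25)] = 0.3825
  C_31 = (0.00)(-0.35) − (-0.15)(1.00) = 0.1500
  C_32 = −[(0.85)(-0.35) − (-0.15)(-0.25)] = 0.3350
  C_33 = (0.85)(1.00) − (0.00)(-0.25) = 0.8500
det(I−A) = Σ_j (I−A)_1j·C_1j = (0.85)(0.8425) + (0.00)(0.3375) + (-0.15)(0.3625) = 0.66175
adj(I−A) = Cᵀ =
  [ 0.8425   0.0675   0.1500]
  [ 0.3375   0.8125   0.3350]
  [ 0.3625   0.3825   0.8500]
(I − A)⁻¹ = adj(I−A) / det(I−A) ≈
  [   1.2731     0.1020     0.2267]
  [   0.5100     1.2278     0.5062]
  [   0.5478     0.5780     1.2845]
Δx = (I − A)⁻¹ Δd with Δd having -60 in the Aerospace component and 0 elsewhere.
So Δx_3 = L_33 · (-60), where L_33 = adj(I−A)_33 / det(I−A) = 0.8500 / 0.66175.
Δx_3 = 0.8500 × (-60) / 0.66175 = -51.00 / 0.66175 ≈ -77.07.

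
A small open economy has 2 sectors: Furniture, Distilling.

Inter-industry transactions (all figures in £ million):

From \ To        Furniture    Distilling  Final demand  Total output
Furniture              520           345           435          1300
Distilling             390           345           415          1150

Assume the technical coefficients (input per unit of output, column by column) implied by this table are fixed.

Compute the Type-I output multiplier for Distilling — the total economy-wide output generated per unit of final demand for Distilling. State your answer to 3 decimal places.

Technical coefficients a_ij = z_ij / X_j:
  a_11 = 520/1300 = 0.40, a_21 = 390/1300 = 0.30
  a_12 = 345/1150 = 0.30, a_22 = 345/1150 = 0.30
I − A =
  [   0.60    -0.30]
  [  -0.30     0.70]
det(I−A) = (0.60)(0.70) − (-0.30)(-0.30) = 0.3300
adj(I−A) = [[0.70, 0.30], [0.30, 0.60]]
(I − A)⁻¹ = adj(I−A) / det(I−A) ≈
  [   2.1212     0.9091]
  [   0.9091     1.8182]
The output multiplier for sector j is the column-j sum of the Leontief inverse (I − A)⁻¹ = adj(I−A) / det(I−A).
Column 2 of adj(I−A): (0.30, 0.60); det(I−A) = 0.3300.
m_2 = (0.30 + 0.60) / 0.3300 = 0.90 / 0.3300 ≈ 2.727.

m_2 = 2.727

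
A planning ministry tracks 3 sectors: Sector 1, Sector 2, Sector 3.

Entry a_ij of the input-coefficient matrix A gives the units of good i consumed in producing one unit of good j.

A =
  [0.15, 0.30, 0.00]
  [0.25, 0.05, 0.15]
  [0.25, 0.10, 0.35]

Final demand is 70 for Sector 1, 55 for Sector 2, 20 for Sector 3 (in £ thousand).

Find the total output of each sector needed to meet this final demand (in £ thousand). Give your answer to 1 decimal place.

x_1 = 119.0, x_2 = 103.8, x_3 = 92.5

I − A =
  [   0.85    -0.30     0.00]
  [  -0.25     0.95    -0.15]
  [  -0.25    -0.10     0.65]
Cofactors of I−A, C_ij = (−1)^(i+j)·(minor ij) (rows/columns in the sector order above):
  C_11 = (0.95)(0.65) − (-0.15)(-0.10) = 0.6025
  C_12 = −[(-0.25)(0.65) − (-0.15)(-0.25)] = 0.2000
  C_13 = (-0.25)(-0.10) − (0.95)(-0.25) = 0.2625
  C_21 = −[(-0.30)(0.65) − (0.00)(-0.10)] = 0.1950
  C_22 = (0.85)(0.65) − (0.00)(-0.25) = 0.5525
  C_23 = −[(0.85)(-0.10) − (-0.30)(-0.25)] = 0.1600
  C_31 = (-0.30)(-0.15) − (0.00)(0.95) = 0.0450
  C_32 = −[(0.85)(-0.15) − (0.00)(-0.25)] = 0.1275
  C_33 = (0.85)(0.95) − (-0.30)(-0.25) = 0.7325
det(I−A) = Σ_j (I−A)_1j·C_1j = (0.85)(0.6025) + (-0.30)(0.2000) + (0.00)(0.2625) = 0.452125
adj(I−A) = Cᵀ =
  [ 0.6025   0.1950   0.0450]
  [ 0.2000   0.5525   0.1275]
  [ 0.2625   0.1600   0.7325]
(I − A)⁻¹ = adj(I−A) / det(I−A) ≈
  [   1.3326     0.4313     0.0995]
  [   0.4424     1.2220     0.2820]
  [   0.5806     0.3539     1.6201]
x = (I − A)⁻¹ d = adj(I−A)·d / det(I−A), with det(I−A) = 0.452125:
  x_1 = (0.6025·70 + 0.1950·55 + 0.0450·20) / 0.452125 = 53.80 / 0.452125 ≈ 119.0
  x_2 = (0.2000·70 + 0.5525·55 + 0.1275·20) / 0.452125 = 46.9375 / 0.452125 ≈ 103.8
  x_3 = (0.2625·70 + 0.1600·55 + 0.7325·20) / 0.452125 = 41.825 / 0.452125 ≈ 92.5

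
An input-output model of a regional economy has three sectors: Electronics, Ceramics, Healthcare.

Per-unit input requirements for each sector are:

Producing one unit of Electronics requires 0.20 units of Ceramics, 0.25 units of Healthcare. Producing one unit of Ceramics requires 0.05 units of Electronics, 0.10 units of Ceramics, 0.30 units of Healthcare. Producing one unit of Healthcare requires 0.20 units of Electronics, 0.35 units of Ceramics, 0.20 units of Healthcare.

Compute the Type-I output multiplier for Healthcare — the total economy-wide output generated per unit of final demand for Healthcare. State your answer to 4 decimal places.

I − A =
  [   1.00    -0.05    -0.20]
  [  -0.20     0.90    -0.35]
  [  -0.25    -0.30     0.80]
Cofactors of I−A, C_ij = (−1)^(i+j)·(minor ij) (rows/columns in the sector order above):
  C_11 = (0.90)(0.80) − (-0.35)(-0.30) = 0.6150
  C_12 = −[(-0.20)(0.80) − (-0.35)(-0.25)] = 0.2475
  C_13 = (-0.20)(-0.30) − (0.90)(-0.25) = 0.2850
  C_21 = −[(-0.05)(0.80) − (-0.20)(-0.30)] = 0.1000
  C_22 = (1.00)(0.80) − (-0.20)(-0.25) = 0.7500
  C_23 = −[(1.00)(-0.30) − (-0.05)(-0.25)] = 0.3125
  C_31 = (-0.05)(-0.35) − (-0.20)(0.90) = 0.1975
  C_32 = −[(1.00)(-0.35) − (-0.20)(-0.20)] = 0.3900
  C_33 = (1.00)(0.90) − (-0.05)(-0.20) = 0.8900
det(I−A) = Σ_j (I−A)_1j·C_1j = (1.00)(0.6150) + (-0.05)(0.2475) + (-0.20)(0.2850) = 0.545625
adj(I−A) = Cᵀ =
  [ 0.6150   0.1000   0.1975]
  [ 0.2475   0.7500   0.3900]
  [ 0.2850   0.3125   0.8900]
(I − A)⁻¹ = adj(I−A) / det(I−A) ≈
  [   1.12715     0.18328     0.36197]
  [   0.45361     1.37457     0.71478]
  [   0.52234     0.57274     1.63116]
The output multiplier for sector j is the column-j sum of the Leontief inverse (I − A)⁻¹ = adj(I−A) / det(I−A).
Column 3 of adj(I−A): (0.1975, 0.3900, 0.8900); det(I−A) = 0.545625.
m_3 = (0.1975 + 0.3900 + 0.8900) / 0.545625 = 1.4775 / 0.545625 ≈ 2.7079.

m_3 = 2.7079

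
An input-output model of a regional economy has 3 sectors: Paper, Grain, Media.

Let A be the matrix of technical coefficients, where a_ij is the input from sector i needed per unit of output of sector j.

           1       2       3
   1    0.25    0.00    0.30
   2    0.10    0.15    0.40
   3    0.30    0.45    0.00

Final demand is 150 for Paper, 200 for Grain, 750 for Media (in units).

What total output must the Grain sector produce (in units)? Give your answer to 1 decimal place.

I − A =
  [   0.75     0.00    -0.30]
  [  -0.10     0.85    -0.40]
  [  -0.30    -0.45     1.00]
Cofactors of I−A, C_ij = (−1)^(i+j)·(minor ij) (rows/columns in the sector order above):
  C_11 = (0.85)(1.00) − (-0.40)(-0.45) = 0.6700
  C_12 = −[(-0.10)(1.00) − (-0.40)(-0.30)] = 0.2200
  C_13 = (-0.10)(-0.45) − (0.85)(-0.30) = 0.3000
  C_21 = −[(0.00)(1.00) − (-0.30)(-0.45)] = 0.1350
  C_22 = (0.75)(1.00) − (-0.30)(-0.30) = 0.6600
  C_23 = −[(0.75)(-0.45) − (0.00)(-0.30)] = 0.3375
  C_31 = (0.00)(-0.40) − (-0.30)(0.85) = 0.2550
  C_32 = −[(0.75)(-0.40) − (-0.30)(-0.10)] = 0.3300
  C_33 = (0.75)(0.85) − (0.00)(-0.10) = 0.6375
det(I−A) = Σ_j (I−A)_1j·C_1j = (0.75)(0.6700) + (0.00)(0.2200) + (-0.30)(0.3000) = 0.4125
adj(I−A) = Cᵀ =
  [ 0.6700   0.1350   0.2550]
  [ 0.2200   0.6600   0.3300]
  [ 0.3000   0.3375   0.6375]
(I − A)⁻¹ = adj(I−A) / det(I−A) ≈
  [   1.6242     0.3273     0.6182]
  [   0.5333     1.6000     0.8000]
  [   0.7273     0.8182     1.5455]
x = (I − A)⁻¹ d = adj(I−A)·d / det(I−A), with det(I−A) = 0.4125:
  x_1 = (0.6700·150 + 0.1350·200 + 0.2550·750) / 0.4125 = 318.75 / 0.4125 ≈ 772.7
  x_2 = (0.2200·150 + 0.6600·200 + 0.3300·750) / 0.4125 = 412.50 / 0.4125 = 1000.0
  x_3 = (0.3000·150 + 0.3375·200 + 0.6375·750) / 0.4125 = 590.625 / 0.4125 ≈ 1431.8

x_2 = 1000.0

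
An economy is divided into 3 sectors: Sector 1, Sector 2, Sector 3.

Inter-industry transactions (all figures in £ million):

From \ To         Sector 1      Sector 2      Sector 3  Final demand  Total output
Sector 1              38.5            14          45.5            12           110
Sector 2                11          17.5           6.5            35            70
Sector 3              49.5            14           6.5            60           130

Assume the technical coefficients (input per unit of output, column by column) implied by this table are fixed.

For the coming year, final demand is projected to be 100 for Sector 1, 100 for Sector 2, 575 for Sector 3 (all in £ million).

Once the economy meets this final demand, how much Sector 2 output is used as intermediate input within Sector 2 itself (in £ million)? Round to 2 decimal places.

Technical coefficients a_ij = z_ij / X_j:
  a_11 = 38.5/110 = 0.35, a_21 = 11/110 = 0.10, a_31 = 49.5/110 = 0.45
  a_12 = 14/70 = 0.20, a_22 = 17.5/70 = 0.25, a_32 = 14/70 = 0.20
  a_13 = 45.5/130 = 0.35, a_23 = 6.5/130 = 0.05, a_33 = 6.5/130 = 0.05
I − A =
  [   0.65    -0.20    -0.35]
  [  -0.10     0.75    -0.05]
  [  -0.45    -0.20     0.95]
Cofactors of I−A, C_ij = (−1)^(i+j)·(minor ij) (rows/columns in the sector order above):
  C_11 = (0.75)(0.95) − (-0.05)(-0.20) = 0.7025
  C_12 = −[(-0.10)(0.95) − (-0.05)(-0.45)] = 0.1175
  C_13 = (-0.10)(-0.20) − (0.75)(-0.45) = 0.3575
  C_21 = −[(-0.20)(0.95) − (-0.35)(-0.20)] = 0.2600
  C_22 = (0.65)(0.95) − (-0.35)(-0.45) = 0.4600
  C_23 = −[(0.65)(-0.20) − (-0.20)(-0.45)] = 0.2200
  C_31 = (-0.20)(-0.05) − (-0.35)(0.75) = 0.2725
  C_32 = −[(0.65)(-0.05) − (-0.35)(-0.10)] = 0.0675
  C_33 = (0.65)(0.75) − (-0.20)(-0.10) = 0.4675
det(I−A) = Σ_j (I−A)_1j·C_1j = (0.65)(0.7025) + (-0.20)(0.1175) + (-0.35)(0.3575) = 0.3080
adj(I−A) = Cᵀ =
  [ 0.7025   0.2600   0.2725]
  [ 0.1175   0.4600   0.0675]
  [ 0.3575   0.2200   0.4675]
(I − A)⁻¹ = adj(I−A) / det(I−A) ≈
  [   2.2808     0.8442     0.8847]
  [   0.3815     1.4935     0.2192]
  [   1.1607     0.7143     1.5179]
First solve x = (I − A)⁻¹ d = adj(I−A)·d / det(I−A); in particular x_2 = (0.1175·100 + 0.4600·100 + 0.0675·575) / 0.3080 = 96.5625 / 0.3080 ≈ 313.5146.
Intermediate flow from 2 to 2: z_22 = a_22 · x_2 = 0.25 × 96.5625 / 0.3080 = 24.140625 / 0.3080 ≈ 78.38.

z_22 = 78.38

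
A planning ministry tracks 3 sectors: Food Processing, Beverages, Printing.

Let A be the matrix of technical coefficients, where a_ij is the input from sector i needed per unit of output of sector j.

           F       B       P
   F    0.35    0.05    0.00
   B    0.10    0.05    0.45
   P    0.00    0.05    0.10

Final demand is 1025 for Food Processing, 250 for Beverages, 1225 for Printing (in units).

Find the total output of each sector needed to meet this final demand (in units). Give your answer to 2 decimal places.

I − A =
  [   0.65    -0.05     0.00]
  [  -0.10     0.95    -0.45]
  [   0.00    -0.05     0.90]
Cofactors of I−A, C_ij = (−1)^(i+j)·(minor ij) (rows/columns in the sector order above):
  C_11 = (0.95)(0.90) − (-0.45)(-0.05) = 0.8325
  C_12 = −[(-0.10)(0.90) − (-0.45)(0.00)] = 0.0900
  C_13 = (-0.10)(-0.05) − (0.95)(0.00) = 0.0050
  C_21 = −[(-0.05)(0.90) − (0.00)(-0.05)] = 0.0450
  C_22 = (0.65)(0.90) − (0.00)(0.00) = 0.5850
  C_23 = −[(0.65)(-0.05) − (-0.05)(0.00)] = 0.0325
  C_31 = (-0.05)(-0.45) − (0.00)(0.95) = 0.0225
  C_32 = −[(0.65)(-0.45) − (0.00)(-0.10)] = 0.2925
  C_33 = (0.65)(0.95) − (-0.05)(-0.10) = 0.6125
det(I−A) = Σ_j (I−A)_1j·C_1j = (0.65)(0.8325) + (-0.05)(0.0900) + (0.00)(0.0050) = 0.536625
adj(I−A) = Cᵀ =
  [ 0.8325   0.0450   0.0225]
  [ 0.0900   0.5850   0.2925]
  [ 0.0050   0.0325   0.6125]
(I − A)⁻¹ = adj(I−A) / det(I−A) ≈
  [   1.5514     0.0839     0.0419]
  [   0.1677     1.0901     0.5451]
  [   0.0093     0.0606     1.1414]
x = (I − A)⁻¹ d = adj(I−A)·d / det(I−A), with det(I−A) = 0.536625:
  x_F = (0.8325·1025 + 0.0450·250 + 0.0225·1225) / 0.536625 = 892.125 / 0.536625 ≈ 1662.47
  x_B = (0.0900·1025 + 0.5850·250 + 0.2925·1225) / 0.536625 = 596.8125 / 0.536625 ≈ 1112.16
  x_P = (0.0050·1025 + 0.0325·250 + 0.6125·1225) / 0.536625 = 763.5625 / 0.536625 ≈ 1422.90

x_F = 1662.47, x_B = 1112.16, x_P = 1422.90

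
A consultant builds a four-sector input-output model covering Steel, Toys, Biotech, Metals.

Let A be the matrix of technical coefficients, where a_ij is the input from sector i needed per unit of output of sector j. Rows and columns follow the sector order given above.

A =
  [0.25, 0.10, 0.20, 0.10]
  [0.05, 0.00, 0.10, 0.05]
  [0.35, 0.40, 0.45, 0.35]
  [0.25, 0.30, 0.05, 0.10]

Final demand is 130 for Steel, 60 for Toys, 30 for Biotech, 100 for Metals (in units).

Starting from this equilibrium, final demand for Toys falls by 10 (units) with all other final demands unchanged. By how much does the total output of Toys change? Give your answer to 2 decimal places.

I − A =
  [   0.75    -0.10    -0.20    -0.10]
  [  -0.05     1.00    -0.10    -0.05]
  [  -0.35    -0.40     0.55    -0.35]
  [  -0.25    -0.30    -0.05     0.90]
Compute the cofactors C_ij = (−1)^(i+j)·(3×3 minor ij) of I−A; the adjugate is their transpose:
adj(I−A) = Cᵀ =
  [ 0.421750   0.159250   0.194250   0.131250]
  [ 0.071875   0.262125   0.078625   0.053125]
  [ 0.425500   0.389500   0.631500   0.314500]
  [ 0.164750   0.153250   0.115250   0.302250]
det(I−A) = Σ_j (I−A)_1j·C_1j = (0.75)(0.421750) + (-0.10)(0.071875) + (-0.20)(0.425500) + (-0.10)(0.164750) = 0.20755
(I − A)⁻¹ = adj(I−A) / det(I−A) ≈
  [   2.0320     0.7673     0.9359     0.6324]
  [   0.3463     1.2629     0.3788     0.2560]
  [   2.0501     1.8767     3.0426     1.5153]
  [   0.7938     0.7384     0.5553     1.4563]
Δx = (I − A)⁻¹ Δd with Δd having -10 in the Toys component and 0 elsewhere.
So Δx_T = L_TT · (-10), where L_TT = adj(I−A)_TT / det(I−A) = 0.262125 / 0.20755.
Δx_T = 0.262125 × (-10) / 0.20755 = -2.62125 / 0.20755 ≈ -12.63.

Δx_T = -12.63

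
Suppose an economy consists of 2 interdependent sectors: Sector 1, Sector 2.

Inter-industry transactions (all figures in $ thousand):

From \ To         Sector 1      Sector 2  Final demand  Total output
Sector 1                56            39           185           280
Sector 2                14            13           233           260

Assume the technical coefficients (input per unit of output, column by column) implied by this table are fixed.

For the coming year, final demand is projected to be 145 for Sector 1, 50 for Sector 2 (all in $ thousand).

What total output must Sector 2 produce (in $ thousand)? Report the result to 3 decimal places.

x_2 = 62.791

Technical coefficients a_ij = z_ij / X_j:
  a_11 = 56/280 = 0.20, a_21 = 14/280 = 0.05
  a_12 = 39/260 = 0.15, a_22 = 13/260 = 0.05
I − A =
  [   0.80    -0.15]
  [  -0.05     0.95]
det(I−A) = (0.80)(0.95) − (-0.15)(-0.05) = 0.7525
adj(I−A) = [[0.95, 0.15], [0.05, 0.80]]
(I − A)⁻¹ = adj(I−A) / det(I−A) ≈
  [   1.2625     0.1993]
  [   0.0664     1.0631]
x = (I − A)⁻¹ d = adj(I−A)·d / det(I−A), with det(I−A) = 0.7525:
  x_1 = (0.95·145 + 0.15·50) / 0.7525 = 145.25 / 0.7525 ≈ 193.023
  x_2 = (0.05·145 + 0.80·50) / 0.7525 = 47.25 / 0.7525 ≈ 62.791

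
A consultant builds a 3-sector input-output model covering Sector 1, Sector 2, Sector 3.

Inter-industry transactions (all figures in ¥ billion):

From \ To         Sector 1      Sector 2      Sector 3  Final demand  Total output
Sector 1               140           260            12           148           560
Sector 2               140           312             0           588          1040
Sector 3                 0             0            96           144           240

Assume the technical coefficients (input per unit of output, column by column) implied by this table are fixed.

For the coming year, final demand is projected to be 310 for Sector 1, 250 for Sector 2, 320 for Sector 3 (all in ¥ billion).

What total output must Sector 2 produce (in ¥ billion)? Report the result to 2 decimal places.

Technical coefficients a_ij = z_ij / X_j:
  a_11 = 140/560 = 0.25, a_21 = 140/560 = 0.25, a_31 = 0/560 = 0.00
  a_12 = 260/1040 = 0.25, a_22 = 312/1040 = 0.30, a_32 = 0/1040 = 0.00
  a_13 = 12/240 = 0.05, a_23 = 0/240 = 0.00, a_33 = 96/240 = 0.40
I − A =
  [   0.75    -0.25    -0.05]
  [  -0.25     0.70     0.00]
  [   0.00     0.00     0.60]
Cofactors of I−A, C_ij = (−1)^(i+j)·(minor ij) (rows/columns in the sector order above):
  C_11 = (0.70)(0.60) − (0.00)(0.00) = 0.4200
  C_12 = −[(-0.25)(0.60) − (0.00)(0.00)] = 0.1500
  C_13 = (-0.25)(0.00) − (0.70)(0.00) = 0.0000
  C_21 = −[(-0.25)(0.60) − (-0.05)(0.00)] = 0.1500
  C_22 = (0.75)(0.60) − (-0.05)(0.00) = 0.4500
  C_23 = −[(0.75)(0.00) − (-0.25)(0.00)] = 0.0000
  C_31 = (-0.25)(0.00) − (-0.05)(0.70) = 0.0350
  C_32 = −[(0.75)(0.00) − (-0.05)(-0.25)] = 0.0125
  C_33 = (0.75)(0.70) − (-0.25)(-0.25) = 0.4625
det(I−A) = Σ_j (I−A)_1j·C_1j = (0.75)(0.4200) + (-0.25)(0.1500) + (-0.05)(0.0000) = 0.2775
adj(I−A) = Cᵀ =
  [ 0.4200   0.1500   0.0350]
  [ 0.1500   0.4500   0.0125]
  [ 0.0000   0.0000   0.4625]
(I − A)⁻¹ = adj(I−A) / det(I−A) ≈
  [   1.5135     0.5405     0.1261]
  [   0.5405     1.6216     0.0450]
  [   0.0000     0.0000     1.6667]
x = (I − A)⁻¹ d = adj(I−A)·d / det(I−A), with det(I−A) = 0.2775:
  x_1 = (0.4200·310 + 0.1500·250 + 0.0350·320) / 0.2775 = 178.90 / 0.2775 ≈ 644.68
  x_2 = (0.1500·310 + 0.4500·250 + 0.0125·320) / 0.2775 = 163.00 / 0.2775 ≈ 587.39
  x_3 = (0.0000·310 + 0.0000·250 + 0.4625·320) / 0.2775 = 148.00 / 0.2775 ≈ 533.33

x_2 = 587.39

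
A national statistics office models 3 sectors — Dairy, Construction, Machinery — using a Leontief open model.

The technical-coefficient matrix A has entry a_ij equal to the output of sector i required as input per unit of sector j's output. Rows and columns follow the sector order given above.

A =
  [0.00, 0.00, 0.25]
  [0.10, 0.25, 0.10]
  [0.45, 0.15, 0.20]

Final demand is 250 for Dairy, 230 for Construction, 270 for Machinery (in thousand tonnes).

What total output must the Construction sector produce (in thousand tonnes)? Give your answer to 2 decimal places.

I − A =
  [   1.00     0.00    -0.25]
  [  -0.10     0.75    -0.10]
  [  -0.45    -0.15     0.80]
Cofactors of I−A, C_ij = (−1)^(i+j)·(minor ij) (rows/columns in the sector order above):
  C_11 = (0.75)(0.80) − (-0.10)(-0.15) = 0.5850
  C_12 = −[(-0.10)(0.80) − (-0.10)(-0.45)] = 0.1250
  C_13 = (-0.10)(-0.15) − (0.75)(-0.45) = 0.3525
  C_21 = −[(0.00)(0.80) − (-0.25)(-0.15)] = 0.0375
  C_22 = (1.00)(0.80) − (-0.25)(-0.45) = 0.6875
  C_23 = −[(1.00)(-0.15) − (0.00)(-0.45)] = 0.1500
  C_31 = (0.00)(-0.10) − (-0.25)(0.75) = 0.1875
  C_32 = −[(1.00)(-0.10) − (-0.25)(-0.10)] = 0.1250
  C_33 = (1.00)(0.75) − (0.00)(-0.10) = 0.7500
det(I−A) = Σ_j (I−A)_1j·C_1j = (1.00)(0.5850) + (0.00)(0.1250) + (-0.25)(0.3525) = 0.496875
adj(I−A) = Cᵀ =
  [ 0.5850   0.0375   0.1875]
  [ 0.1250   0.6875   0.1250]
  [ 0.3525   0.1500   0.7500]
(I − A)⁻¹ = adj(I−A) / det(I−A) ≈
  [   1.1774     0.0755     0.3774]
  [   0.2516     1.3836     0.2516]
  [   0.7094     0.3019     1.5094]
x = (I − A)⁻¹ d = adj(I−A)·d / det(I−A), with det(I−A) = 0.496875:
  x_1 = (0.5850·250 + 0.0375·230 + 0.1875·270) / 0.496875 = 205.50 / 0.496875 ≈ 413.58
  x_2 = (0.1250·250 + 0.6875·230 + 0.1250·270) / 0.496875 = 223.125 / 0.496875 ≈ 449.06
  x_3 = (0.3525·250 + 0.1500·230 + 0.7500·270) / 0.496875 = 325.125 / 0.496875 ≈ 654.34

x_2 = 449.06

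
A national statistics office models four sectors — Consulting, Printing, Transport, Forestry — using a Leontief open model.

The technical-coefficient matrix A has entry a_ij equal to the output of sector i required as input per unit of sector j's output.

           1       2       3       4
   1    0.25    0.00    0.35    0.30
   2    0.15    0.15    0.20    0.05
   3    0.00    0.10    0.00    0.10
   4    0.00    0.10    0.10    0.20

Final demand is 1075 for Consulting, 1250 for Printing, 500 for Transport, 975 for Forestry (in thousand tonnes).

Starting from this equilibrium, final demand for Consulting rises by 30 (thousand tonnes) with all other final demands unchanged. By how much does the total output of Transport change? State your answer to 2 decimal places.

Δx_3 = 0.85

I − A =
  [   0.75     0.00    -0.35    -0.30]
  [  -0.15     0.85    -0.20    -0.05]
  [   0.00    -0.10     1.00    -0.10]
  [   0.00    -0.10    -0.10     0.80]
Compute the cofactors C_ij = (−1)^(i+j)·(3×3 minor ij) of I−A; the adjugate is their transpose:
adj(I−A) = Cᵀ =
  [ 0.64800   0.06450   0.26775   0.28050]
  [ 0.11850   0.59250   0.17025   0.10275]
  [ 0.01350   0.06750   0.50175   0.07200]
  [ 0.01650   0.08250   0.08400   0.61725]
det(I−A) = Σ_j (I−A)_1j·C_1j = (0.75)(0.64800) + (0.00)(0.11850) + (-0.35)(0.01350) + (-0.30)(0.01650) = 0.476325
(I − A)⁻¹ = adj(I−A) / det(I−A) ≈
  [   1.3604     0.1354     0.5621     0.5889]
  [   0.2488     1.2439     0.3574     0.2157]
  [   0.0283     0.1417     1.0534     0.1512]
  [   0.0346     0.1732     0.1764     1.2959]
Δx = (I − A)⁻¹ Δd with Δd having +30 in the Consulting component and 0 elsewhere.
So Δx_3 = L_31 · (+30), where L_31 = adj(I−A)_31 / det(I−A) = 0.01350 / 0.476325.
Δx_3 = 0.01350 × (+30) / 0.476325 = 0.405 / 0.476325 ≈ 0.85.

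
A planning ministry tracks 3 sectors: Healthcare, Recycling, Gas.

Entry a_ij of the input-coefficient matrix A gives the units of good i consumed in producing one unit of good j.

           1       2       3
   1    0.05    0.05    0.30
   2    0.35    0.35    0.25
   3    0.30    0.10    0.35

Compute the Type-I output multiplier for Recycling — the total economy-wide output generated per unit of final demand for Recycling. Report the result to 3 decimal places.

m_2 = 2.385

I − A =
  [   0.95    -0.05    -0.30]
  [  -0.35     0.65    -0.25]
  [  -0.30    -0.10     0.65]
Cofactors of I−A, C_ij = (−1)^(i+j)·(minor ij) (rows/columns in the sector order above):
  C_11 = (0.65)(0.65) − (-0.25)(-0.10) = 0.3975
  C_12 = −[(-0.35)(0.65) − (-0.25)(-0.30)] = 0.3025
  C_13 = (-0.35)(-0.10) − (0.65)(-0.30) = 0.2300
  C_21 = −[(-0.05)(0.65) − (-0.30)(-0.10)] = 0.0625
  C_22 = (0.95)(0.65) − (-0.30)(-0.30) = 0.5275
  C_23 = −[(0.95)(-0.10) − (-0.05)(-0.30)] = 0.1100
  C_31 = (-0.05)(-0.25) − (-0.30)(0.65) = 0.2075
  C_32 = −[(0.95)(-0.25) − (-0.30)(-0.35)] = 0.3425
  C_33 = (0.95)(0.65) − (-0.05)(-0.35) = 0.6000
det(I−A) = Σ_j (I−A)_1j·C_1j = (0.95)(0.3975) + (-0.05)(0.3025) + (-0.30)(0.2300) = 0.2935
adj(I−A) = Cᵀ =
  [ 0.3975   0.0625   0.2075]
  [ 0.3025   0.5275   0.3425]
  [ 0.2300   0.1100   0.6000]
(I − A)⁻¹ = adj(I−A) / det(I−A) ≈
  [   1.3543     0.2129     0.7070]
  [   1.0307     1.7973     1.1670]
  [   0.7836     0.3748     2.0443]
The output multiplier for sector j is the column-j sum of the Leontief inverse (I − A)⁻¹ = adj(I−A) / det(I−A).
Column 2 of adj(I−A): (0.0625, 0.5275, 0.1100); det(I−A) = 0.2935.
m_2 = (0.0625 + 0.5275 + 0.1100) / 0.2935 = 0.70 / 0.2935 ≈ 2.385.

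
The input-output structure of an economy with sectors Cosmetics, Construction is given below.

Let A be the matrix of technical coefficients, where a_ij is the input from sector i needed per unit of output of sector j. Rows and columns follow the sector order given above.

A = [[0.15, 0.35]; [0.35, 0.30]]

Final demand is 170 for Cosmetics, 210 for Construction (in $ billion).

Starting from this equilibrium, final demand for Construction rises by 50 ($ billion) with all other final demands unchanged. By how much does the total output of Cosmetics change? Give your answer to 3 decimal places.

Δx_1 = 37.037

I − A =
  [   0.85    -0.35]
  [  -0.35     0.70]
det(I−A) = (0.85)(0.70) − (-0.35)(-0.35) = 0.4725
adj(I−A) = [[0.70, 0.35], [0.35, 0.85]]
(I − A)⁻¹ = adj(I−A) / det(I−A) ≈
  [   1.4815     0.7407]
  [   0.7407     1.7989]
Δx = (I − A)⁻¹ Δd with Δd having +50 in the Construction component and 0 elsewhere.
So Δx_1 = L_12 · (+50), where L_12 = adj(I−A)_12 / det(I−A) = 0.35 / 0.4725.
Δx_1 = 0.35 × (+50) / 0.4725 = 17.50 / 0.4725 ≈ 37.037.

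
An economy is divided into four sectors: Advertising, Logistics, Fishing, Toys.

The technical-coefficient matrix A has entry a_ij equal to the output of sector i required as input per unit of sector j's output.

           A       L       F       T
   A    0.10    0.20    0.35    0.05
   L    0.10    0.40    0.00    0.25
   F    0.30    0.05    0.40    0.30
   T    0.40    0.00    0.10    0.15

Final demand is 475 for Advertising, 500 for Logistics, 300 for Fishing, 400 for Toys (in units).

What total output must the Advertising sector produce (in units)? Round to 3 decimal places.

x_A = 2028.605

I − A =
  [   0.90    -0.20    -0.35    -0.05]
  [  -0.10     0.60     0.00    -0.25]
  [  -0.30    -0.05     0.60    -0.30]
  [  -0.40     0.00    -0.10     0.85]
Compute the cofactors C_ij = (−1)^(i+j)·(3×3 minor ij) of I−A; the adjugate is their transpose:
adj(I−A) = Cᵀ =
  [ 0.286750   0.111125   0.186500   0.115375]
  [ 0.115500   0.287250   0.087750   0.122250]
  [ 0.234250   0.112250   0.410000   0.191500]
  [ 0.162500   0.065500   0.136000   0.247250]
det(I−A) = Σ_j (I−A)_1j·C_1j = (0.90)(0.286750) + (-0.20)(0.115500) + (-0.35)(0.234250) + (-0.05)(0.162500) = 0.1448625
(I − A)⁻¹ = adj(I−A) / det(I−A) ≈
  [   1.9795     0.7671     1.2874     0.7964]
  [   0.7973     1.9829     0.6057     0.8439]
  [   1.6171     0.7749     2.8303     1.3219]
  [   1.1218     0.4522     0.9388     1.7068]
x = (I − A)⁻¹ d = adj(I−A)·d / det(I−A), with det(I−A) = 0.1448625:
  x_A = (0.286750·475 + 0.111125·500 + 0.186500·300 + 0.115375·400) / 0.1448625 = 293.86875 / 0.1448625 ≈ 2028.605
  x_L = (0.115500·475 + 0.287250·500 + 0.087750·300 + 0.122250·400) / 0.1448625 = 273.7125 / 0.1448625 ≈ 1889.464
  x_F = (0.234250·475 + 0.112250·500 + 0.410000·300 + 0.191500·400) / 0.1448625 = 366.99375 / 0.1448625 ≈ 2533.394
  x_T = (0.162500·475 + 0.065500·500 + 0.136000·300 + 0.247250·400) / 0.1448625 = 249.6375 / 0.1448625 ≈ 1723.272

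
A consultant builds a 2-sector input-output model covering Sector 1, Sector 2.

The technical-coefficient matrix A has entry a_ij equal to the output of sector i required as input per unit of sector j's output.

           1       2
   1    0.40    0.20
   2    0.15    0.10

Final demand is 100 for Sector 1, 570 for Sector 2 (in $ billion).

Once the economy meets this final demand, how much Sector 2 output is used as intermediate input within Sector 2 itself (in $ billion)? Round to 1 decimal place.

I − A =
  [   0.60    -0.20]
  [  -0.15     0.90]
det(I−A) = (0.60)(0.90) − (-0.20)(-0.15) = 0.5100
adj(I−A) = [[0.90, 0.20], [0.15, 0.60]]
(I − A)⁻¹ = adj(I−A) / det(I−A) ≈
  [   1.7647     0.3922]
  [   0.2941     1.1765]
First solve x = (I − A)⁻¹ d = adj(I−A)·d / det(I−A); in particular x_2 = (0.15·100 + 0.60·570) / 0.5100 = 357.00 / 0.5100 = 700.000.
Intermediate flow from 2 to 2: z_22 = a_22 · x_2 = 0.10 × 357.00 / 0.5100 = 35.70 / 0.5100 = 70.0.

z_22 = 70.0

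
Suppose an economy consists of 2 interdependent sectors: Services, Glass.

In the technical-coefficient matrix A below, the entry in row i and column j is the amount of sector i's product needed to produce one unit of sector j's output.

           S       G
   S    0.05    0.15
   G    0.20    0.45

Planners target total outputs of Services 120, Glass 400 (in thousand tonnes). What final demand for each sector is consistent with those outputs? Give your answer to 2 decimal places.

I − A =
  [   0.95    -0.15]
  [  -0.20     0.55]
d = (I − A) x:
  d_S = (+0.95)·120 + (-0.15)·400 = 54.00
  d_G = (-0.20)·120 + (+0.55)·400 = 196.00

d_S = 54.00, d_G = 196.00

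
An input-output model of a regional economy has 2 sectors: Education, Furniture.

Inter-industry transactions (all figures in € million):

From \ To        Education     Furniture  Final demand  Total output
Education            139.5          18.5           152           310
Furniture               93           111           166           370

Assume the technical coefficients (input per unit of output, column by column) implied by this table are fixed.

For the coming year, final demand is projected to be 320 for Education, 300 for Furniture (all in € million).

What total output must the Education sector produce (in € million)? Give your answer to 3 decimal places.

x_E = 645.946

Technical coefficients a_ij = z_ij / X_j:
  a_EE = 139.5/310 = 0.45, a_FE = 93/310 = 0.30
  a_EF = 18.5/370 = 0.05, a_FF = 111/370 = 0.30
I − A =
  [   0.55    -0.05]
  [  -0.30     0.70]
det(I−A) = (0.55)(0.70) − (-0.05)(-0.30) = 0.3700
adj(I−A) = [[0.70, 0.05], [0.30, 0.55]]
(I − A)⁻¹ = adj(I−A) / det(I−A) ≈
  [   1.8919     0.1351]
  [   0.8108     1.4865]
x = (I − A)⁻¹ d = adj(I−A)·d / det(I−A), with det(I−A) = 0.3700:
  x_E = (0.70·320 + 0.05·300) / 0.3700 = 239.00 / 0.3700 ≈ 645.946
  x_F = (0.30·320 + 0.55·300) / 0.3700 = 261.00 / 0.3700 ≈ 705.405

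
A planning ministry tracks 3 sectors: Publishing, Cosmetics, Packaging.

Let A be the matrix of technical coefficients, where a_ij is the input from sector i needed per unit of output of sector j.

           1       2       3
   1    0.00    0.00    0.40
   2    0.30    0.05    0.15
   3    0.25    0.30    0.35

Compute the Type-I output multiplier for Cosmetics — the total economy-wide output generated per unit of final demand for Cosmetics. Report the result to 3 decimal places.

m_2 = 2.197

I − A =
  [   1.00     0.00    -0.40]
  [  -0.30     0.95    -0.15]
  [  -0.25    -0.30     0.65]
Cofactors of I−A, C_ij = (−1)^(i+j)·(minor ij) (rows/columns in the sector order above):
  C_11 = (0.95)(0.65) − (-0.15)(-0.30) = 0.5725
  C_12 = −[(-0.30)(0.65) − (-0.15)(-0.25)] = 0.2325
  C_13 = (-0.30)(-0.30) − (0.95)(-0.25) = 0.3275
  C_21 = −[(0.00)(0.65) − (-0.40)(-0.30)] = 0.1200
  C_22 = (1.00)(0.65) − (-0.40)(-0.25) = 0.5500
  C_23 = −[(1.00)(-0.30) − (0.00)(-0.25)] = 0.3000
  C_31 = (0.00)(-0.15) − (-0.40)(0.95) = 0.3800
  C_32 = −[(1.00)(-0.15) − (-0.40)(-0.30)] = 0.2700
  C_33 = (1.00)(0.95) − (0.00)(-0.30) = 0.9500
det(I−A) = Σ_j (I−A)_1j·C_1j = (1.00)(0.5725) + (0.00)(0.2325) + (-0.40)(0.3275) = 0.4415
adj(I−A) = Cᵀ =
  [ 0.5725   0.1200   0.3800]
  [ 0.2325   0.5500   0.2700]
  [ 0.3275   0.3000   0.9500]
(I − A)⁻¹ = adj(I−A) / det(I−A) ≈
  [   1.2967     0.2718     0.8607]
  [   0.5266     1.2458     0.6116]
  [   0.7418     0.6795     2.1518]
The output multiplier for sector j is the column-j sum of the Leontief inverse (I − A)⁻¹ = adj(I−A) / det(I−A).
Column 2 of adj(I−A): (0.1200, 0.5500, 0.3000); det(I−A) = 0.4415.
m_2 = (0.1200 + 0.5500 + 0.3000) / 0.4415 = 0.97 / 0.4415 ≈ 2.197.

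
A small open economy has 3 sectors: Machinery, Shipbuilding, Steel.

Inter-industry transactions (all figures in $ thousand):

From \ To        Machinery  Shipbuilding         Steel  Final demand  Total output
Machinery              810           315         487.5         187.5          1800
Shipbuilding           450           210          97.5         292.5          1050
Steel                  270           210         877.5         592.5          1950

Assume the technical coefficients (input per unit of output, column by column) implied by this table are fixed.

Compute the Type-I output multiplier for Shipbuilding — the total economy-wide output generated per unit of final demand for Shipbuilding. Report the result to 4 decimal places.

Technical coefficients a_ij = z_ij / X_j:
  a_11 = 810/1800 = 0.45, a_21 = 450/1800 = 0.25, a_31 = 270/1800 = 0.15
  a_12 = 315/1050 = 0.30, a_22 = 210/1050 = 0.20, a_32 = 210/1050 = 0.20
  a_13 = 487.5/1950 = 0.25, a_23 = 97.5/1950 = 0.05, a_33 = 877.5/1950 = 0.45
I − A =
  [   0.55    -0.30    -0.25]
  [  -0.25     0.80    -0.05]
  [  -0.15    -0.20     0.55]
Cofactors of I−A, C_ij = (−1)^(i+j)·(minor ij) (rows/columns in the sector order above):
  C_11 = (0.80)(0.55) − (-0.05)(-0.20) = 0.4300
  C_12 = −[(-0.25)(0.55) − (-0.05)(-0.15)] = 0.1450
  C_13 = (-0.25)(-0.20) − (0.80)(-0.15) = 0.1700
  C_21 = −[(-0.30)(0.55) − (-0.25)(-0.20)] = 0.2150
  C_22 = (0.55)(0.55) − (-0.25)(-0.15) = 0.2650
  C_23 = −[(0.55)(-0.20) − (-0.30)(-0.15)] = 0.1550
  C_31 = (-0.30)(-0.05) − (-0.25)(0.80) = 0.2150
  C_32 = −[(0.55)(-0.05) − (-0.25)(-0.25)] = 0.0900
  C_33 = (0.55)(0.80) − (-0.30)(-0.25) = 0.3650
det(I−A) = Σ_j (I−A)_1j·C_1j = (0.55)(0.4300) + (-0.30)(0.1450) + (-0.25)(0.1700) = 0.1505
adj(I−A) = Cᵀ =
  [ 0.4300   0.2150   0.2150]
  [ 0.1450   0.2650   0.0900]
  [ 0.1700   0.1550   0.3650]
(I − A)⁻¹ = adj(I−A) / det(I−A) ≈
  [   2.85714     1.42857     1.42857]
  [   0.96346     1.76080     0.59801]
  [   1.12957     1.02990     2.42525]
The output multiplier for sector j is the column-j sum of the Leontief inverse (I − A)⁻¹ = adj(I−A) / det(I−A).
Column 2 of adj(I−A): (0.2150, 0.2650, 0.1550); det(I−A) = 0.1505.
m_2 = (0.2150 + 0.2650 + 0.1550) / 0.1505 = 0.635 / 0.1505 ≈ 4.2193.

m_2 = 4.2193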